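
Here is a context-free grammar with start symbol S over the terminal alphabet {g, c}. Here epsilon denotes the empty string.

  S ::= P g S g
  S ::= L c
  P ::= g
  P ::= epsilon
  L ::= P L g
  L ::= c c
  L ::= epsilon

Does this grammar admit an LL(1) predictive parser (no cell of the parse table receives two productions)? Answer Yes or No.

FIRST(S) = {c, g}
FIRST(P) = {epsilon, g}
FIRST(L) = {epsilon, c, g}
FOLLOW(S) = {$, g}
FOLLOW(P) = {c, g}
FOLLOW(L) = {c, g}
Cell M[L, c] receives both L ::= P L g and L ::= c c and L ::= epsilon — the grammar is not LL(1).

No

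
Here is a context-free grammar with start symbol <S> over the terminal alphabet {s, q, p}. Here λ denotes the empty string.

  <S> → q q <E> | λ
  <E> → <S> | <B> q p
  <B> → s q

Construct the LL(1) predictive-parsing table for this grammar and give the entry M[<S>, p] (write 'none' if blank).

none

FIRST(<S>): from <S>→q q <E> we get {q}; from <S>→λ we get {λ}. So FIRST(<S>) = {λ, q}.
FIRST(<B>): from <B>→s q we get {s}. So FIRST(<B>) = {s}.
FIRST(<E>): from <E>→<S> we get {λ, q}; from <E>→<B> q p we get {s}. So FIRST(<E>) = {λ, q, s}.
FOLLOW(<S>) includes $ since <S> is the start symbol.
FOLLOW(<S>): in <E>→<S>, the suffix after <S> is empty, so FOLLOW(<S>) ⊇ FOLLOW(<E>) = {$}. Thus FOLLOW(<S>) = {$}.
FOLLOW(<E>): in <S>→q q <E>, the suffix after <E> is empty, so FOLLOW(<E>) ⊇ FOLLOW(<S>) = {$}. Thus FOLLOW(<E>) = {$}.
For <S> → q q <E>: FIRST(q q <E>) = {q}, so it goes in M[<S>, t] for t ∈ {q}.
For <S> → λ: FIRST(λ) = {λ}, so it goes in M[<S>, t] for t ∈ {}; since λ ∈ FIRST, also for every t ∈ FOLLOW(<S>) = {$}.
None of these place a production in M[<S>, p].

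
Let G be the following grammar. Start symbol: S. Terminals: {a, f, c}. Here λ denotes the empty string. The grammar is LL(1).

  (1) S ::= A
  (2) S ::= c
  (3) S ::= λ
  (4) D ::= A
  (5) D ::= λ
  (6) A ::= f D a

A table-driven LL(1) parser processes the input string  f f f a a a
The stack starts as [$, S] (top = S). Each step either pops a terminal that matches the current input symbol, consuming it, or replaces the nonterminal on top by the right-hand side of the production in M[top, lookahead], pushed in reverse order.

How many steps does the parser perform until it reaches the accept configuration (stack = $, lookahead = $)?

13

      Stack        Input          Action
   1  $ S          f f f a a a $  expand S ::= A
   2  $ A          f f f a a a $  expand A ::= f D a
   3  $ a D f      f f f a a a $  match f
   4  $ a D        f f a a a $    expand D ::= A
   5  $ a A        f f a a a $    expand A ::= f D a
   6  $ a a D f    f f a a a $    match f
   7  $ a a D      f a a a $      expand D ::= A
   8  $ a a A      f a a a $      expand A ::= f D a
   9  $ a a a D f  f a a a $      match f
  10  $ a a a D    a a a $        expand D ::= λ
  11  $ a a a      a a a $        match a
  12  $ a a        a a $          match a
  13  $ a          a $            match a
Accept reached after 13 steps.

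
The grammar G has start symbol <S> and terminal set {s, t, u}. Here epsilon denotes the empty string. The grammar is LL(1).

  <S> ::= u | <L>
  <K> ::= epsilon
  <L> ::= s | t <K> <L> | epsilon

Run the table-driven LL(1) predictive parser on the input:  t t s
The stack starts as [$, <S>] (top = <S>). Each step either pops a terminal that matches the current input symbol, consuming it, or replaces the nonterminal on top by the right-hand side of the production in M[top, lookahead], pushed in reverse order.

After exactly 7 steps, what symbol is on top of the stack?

<L>

     Stack        Input    Action
  1  $ <S>        t t s $  expand <S> ::= <L>
  2  $ <L>        t t s $  expand <L> ::= t <K> <L>
  3  $ <L> <K> t  t t s $  match t
  4  $ <L> <K>    t s $    expand <K> ::= epsilon
  5  $ <L>        t s $    expand <L> ::= t <K> <L>
  6  $ <L> <K> t  t s $    match t
  7  $ <L> <K>    s $      expand <K> ::= epsilon
Stack after step 7: $ <L> (top = <L>).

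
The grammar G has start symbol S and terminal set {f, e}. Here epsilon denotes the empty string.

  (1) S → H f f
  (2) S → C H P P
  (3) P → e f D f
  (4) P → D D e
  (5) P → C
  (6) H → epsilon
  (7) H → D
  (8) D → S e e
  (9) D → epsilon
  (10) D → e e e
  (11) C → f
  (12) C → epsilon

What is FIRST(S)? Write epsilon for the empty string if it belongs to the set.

{epsilon, e, f}

FIRST(C): from C→f we get {f}; from C→epsilon we get {epsilon}. So FIRST(C) = {epsilon, f}.
FIRST(S): from S→H f f we get {e, f}; from S→C H P P we get {epsilon, e, f}. So FIRST(S) = {epsilon, e, f}.
FIRST(D): from D→S e e we get {e, f}; from D→epsilon we get {epsilon}; from D→e e e we get {e}. So FIRST(D) = {epsilon, e, f}.
FIRST(P): from P→e f D f we get {e}; from P→D D e we get {e, f}; from P→C we get {epsilon, f}. So FIRST(P) = {epsilon, e, f}.
FIRST(H): from H→epsilon we get {epsilon}; from H→D we get {epsilon, e, f}. So FIRST(H) = {epsilon, e, f}.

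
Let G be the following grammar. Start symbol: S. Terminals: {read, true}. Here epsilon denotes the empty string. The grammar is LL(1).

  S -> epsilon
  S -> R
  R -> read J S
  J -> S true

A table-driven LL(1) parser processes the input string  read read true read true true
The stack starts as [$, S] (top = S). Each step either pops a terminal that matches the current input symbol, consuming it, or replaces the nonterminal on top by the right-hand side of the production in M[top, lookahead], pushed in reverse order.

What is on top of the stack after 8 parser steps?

     Stack              Input                            Action
  1  $ S                read read true read true true $  expand S -> R
  2  $ R                read read true read true true $  expand R -> read J S
  3  $ S J read         read read true read true true $  match read
  4  $ S J              read true read true true $       expand J -> S true
  5  $ S true S         read true read true true $       expand S -> R
  6  $ S true R         read true read true true $       expand R -> read J S
  7  $ S true S J read  read true read true true $       match read
  8  $ S true S J       true read true true $            expand J -> S true
Stack after step 8: $ S true S true S (top = S).

S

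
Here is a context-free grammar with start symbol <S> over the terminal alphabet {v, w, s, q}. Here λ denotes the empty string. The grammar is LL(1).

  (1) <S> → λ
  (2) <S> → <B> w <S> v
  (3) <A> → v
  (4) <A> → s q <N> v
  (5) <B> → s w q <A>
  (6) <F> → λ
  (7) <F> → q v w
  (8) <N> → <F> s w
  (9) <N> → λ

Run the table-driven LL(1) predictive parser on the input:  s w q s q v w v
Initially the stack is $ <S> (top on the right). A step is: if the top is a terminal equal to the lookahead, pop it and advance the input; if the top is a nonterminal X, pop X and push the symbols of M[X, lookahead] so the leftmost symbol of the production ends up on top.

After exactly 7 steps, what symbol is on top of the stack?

q

step 1: stack=$ <S>  input=s w q s q v w v $  — expand <S> → <B> w <S> v
step 2: stack=$ v <S> w <B>  input=s w q s q v w v $  — expand <B> → s w q <A>
step 3: stack=$ v <S> w <A> q w s  input=s w q s q v w v $  — match s
step 4: stack=$ v <S> w <A> q w  input=w q s q v w v $  — match w
step 5: stack=$ v <S> w <A> q  input=q s q v w v $  — match q
step 6: stack=$ v <S> w <A>  input=s q v w v $  — expand <A> → s q <N> v
step 7: stack=$ v <S> w v <N> q s  input=s q v w v $  — match s
Stack after step 7: $ v <S> w v <N> q (top = q).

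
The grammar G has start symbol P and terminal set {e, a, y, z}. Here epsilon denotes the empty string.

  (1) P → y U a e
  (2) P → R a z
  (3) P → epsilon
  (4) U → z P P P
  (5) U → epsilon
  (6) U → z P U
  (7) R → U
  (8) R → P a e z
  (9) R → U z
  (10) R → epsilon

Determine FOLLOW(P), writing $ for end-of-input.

{$, a, y, z}

FIRST(U): from U→z P P P we get {z}; from U→epsilon we get {epsilon}; from U→z P U we get {z}. So FIRST(U) = {epsilon, z}.
FIRST(P): from P→y U a e we get {y}; from P→R a z we get {a, y, z}; from P→epsilon we get {epsilon}. So FIRST(P) = {epsilon, a, y, z}.
FIRST(R): from R→U we get {epsilon, z}; from R→P a e z we get {a, y, z}; from R→U z we get {z}; from R→epsilon we get {epsilon}. So FIRST(R) = {epsilon, a, y, z}.
FOLLOW(P) includes $ since P is the start symbol.
FOLLOW(R): in P→R a z, R is followed by a z with FIRST {a}. Thus FOLLOW(R) = {a}.
FOLLOW(U): in P→y U a e, U is followed by a e with FIRST {a}; in U→z P U, the suffix after U is empty (adds nothing new); in R→U, the suffix after U is empty, so FOLLOW(U) ⊇ FOLLOW(R) = {a}; in R→U z, U is followed by z with FIRST {z}. Thus FOLLOW(U) = {a, z}.
FOLLOW(P): in U→z P P P (occurrence 1), P is followed by P P with FIRST {epsilon, a, y, z}; in U→z P P P (occurrence 1), the suffix after P is nullable, so FOLLOW(P) ⊇ FOLLOW(U) = {a, z}; in U→z P P P (occurrence 2), P is followed by P with FIRST {epsilon, a, y, z}; in U→z P P P (occurrence 2), the suffix after P is nullable, so FOLLOW(P) ⊇ FOLLOW(U) = {a, z}; in U→z P P P (occurrence 3), the suffix after P is empty, so FOLLOW(P) ⊇ FOLLOW(U) = {a, z}; in U→z P U, P is followed by U with FIRST {epsilon, z}; in U→z P U, the suffix after P is nullable, so FOLLOW(P) ⊇ FOLLOW(U) = {a, z}; in R→P a e z, P is followed by a e z with FIRST {a}. Thus FOLLOW(P) = {$, a, y, z}.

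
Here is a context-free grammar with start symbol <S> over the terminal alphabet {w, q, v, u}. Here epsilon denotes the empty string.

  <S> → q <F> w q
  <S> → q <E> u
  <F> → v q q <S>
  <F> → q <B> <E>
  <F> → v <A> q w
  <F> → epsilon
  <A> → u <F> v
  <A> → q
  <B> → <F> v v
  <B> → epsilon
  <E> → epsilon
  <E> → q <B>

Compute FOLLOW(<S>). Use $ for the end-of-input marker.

FIRST(<S>) = {q}
FIRST(<F>) = {epsilon, q, v}
FIRST(<A>) = {q, u}
FIRST(<E>) = {epsilon, q}
FIRST(<B>) = {epsilon, q, v}  (via <F> v v)
FOLLOW(<S>) includes $ since <S> is the start symbol.
FOLLOW(<F>): in <S>→q <F> w q, <F> is followed by w q with FIRST {w}; in <A>→u <F> v, <F> is followed by v with FIRST {v}; in <B>→<F> v v, <F> is followed by v v with FIRST {v}. Thus FOLLOW(<F>) = {v, w}.
FOLLOW(<S>): in <F>→v q q <S>, the suffix after <S> is empty, so FOLLOW(<S>) ⊇ FOLLOW(<F>) = {v, w}. Thus FOLLOW(<S>) = {$, v, w}.
FOLLOW(<A>): in <F>→v <A> q w, <A> is followed by q w with FIRST {q}. Thus FOLLOW(<A>) = {q}.
FOLLOW(<E>): in <S>→q <E> u, <E> is followed by u with FIRST {u}; in <F>→q <B> <E>, the suffix after <E> is empty, so FOLLOW(<E>) ⊇ FOLLOW(<F>) = {v, w}. Thus FOLLOW(<E>) = {u, v, w}.
FOLLOW(<B>): in <F>→q <B> <E>, <B> is followed by <E> with FIRST {epsilon, q}; in <F>→q <B> <E>, the suffix after <B> is nullable, so FOLLOW(<B>) ⊇ FOLLOW(<F>) = {v, w}; in <E>→q <B>, the suffix after <B> is empty, so FOLLOW(<B>) ⊇ FOLLOW(<E>) = {u, v, w}. Thus FOLLOW(<B>) = {q, u, v, w}.

{$, v, w}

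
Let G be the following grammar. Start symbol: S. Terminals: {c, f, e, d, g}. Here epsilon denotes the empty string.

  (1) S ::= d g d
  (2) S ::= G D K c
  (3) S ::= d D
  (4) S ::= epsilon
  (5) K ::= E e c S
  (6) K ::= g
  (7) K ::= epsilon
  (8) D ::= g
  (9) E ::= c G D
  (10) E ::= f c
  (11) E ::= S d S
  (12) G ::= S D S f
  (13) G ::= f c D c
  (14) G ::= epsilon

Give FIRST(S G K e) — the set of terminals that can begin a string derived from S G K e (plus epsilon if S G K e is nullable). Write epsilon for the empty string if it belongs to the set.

{c, d, e, f, g}

FIRST(D) = {g}
FIRST(S) = {epsilon, d, f, g}  (via G D K c)
FIRST(E) = {c, d, f, g}  (via S d S)
FIRST(G) = {epsilon, d, f, g}  (via S D S f)
FIRST(K) = {epsilon, c, d, f, g}  (via E e c S)
FIRST(S G K e): take FIRST of each symbol in turn, carrying on past any symbol whose FIRST contains epsilon; result {c, d, e, f, g}.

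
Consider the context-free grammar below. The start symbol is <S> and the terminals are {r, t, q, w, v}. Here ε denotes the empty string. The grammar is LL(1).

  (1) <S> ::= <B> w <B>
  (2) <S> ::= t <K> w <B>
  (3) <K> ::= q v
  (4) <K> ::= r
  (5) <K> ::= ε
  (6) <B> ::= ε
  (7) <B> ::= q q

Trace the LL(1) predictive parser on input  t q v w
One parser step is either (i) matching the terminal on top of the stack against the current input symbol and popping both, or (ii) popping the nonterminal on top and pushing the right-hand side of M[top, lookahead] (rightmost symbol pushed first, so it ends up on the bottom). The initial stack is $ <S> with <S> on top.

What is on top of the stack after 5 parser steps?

step 1: stack=$ <S>  input=t q v w $  — expand <S> ::= t <K> w <B>
step 2: stack=$ <B> w <K> t  input=t q v w $  — match t
step 3: stack=$ <B> w <K>  input=q v w $  — expand <K> ::= q v
step 4: stack=$ <B> w v q  input=q v w $  — match q
step 5: stack=$ <B> w v  input=v w $  — match v
Stack after step 5: $ <B> w (top = w).

w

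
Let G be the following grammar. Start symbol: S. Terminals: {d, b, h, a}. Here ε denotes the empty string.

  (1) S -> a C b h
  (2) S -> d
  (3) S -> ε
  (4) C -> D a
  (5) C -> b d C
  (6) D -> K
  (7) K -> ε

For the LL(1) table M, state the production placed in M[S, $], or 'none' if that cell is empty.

S -> ε

FIRST(S): from S->a C b h we get {a}; from S->d we get {d}; from S->ε we get {ε}. So FIRST(S) = {ε, a, d}.
FIRST(K): from K->ε we get {ε}. So FIRST(K) = {ε}.
FIRST(D): from D->K we get {ε}. So FIRST(D) = {ε}.
FIRST(C): from C->D a we get {a}; from C->b d C we get {b}. So FIRST(C) = {a, b}.
FOLLOW(S) includes $ since S is the start symbol.
FOLLOW(S): S appears on no right-hand side. Thus FOLLOW(S) = {$}.
For S -> a C b h: FIRST(a C b h) = {a}, so it goes in M[S, t] for t ∈ {a}.
For S -> d: FIRST(d) = {d}, so it goes in M[S, t] for t ∈ {d}.
For S -> ε: FIRST(ε) = {ε}, so it goes in M[S, t] for t ∈ {}; since ε ∈ FIRST, also for every t ∈ FOLLOW(S) = {$}.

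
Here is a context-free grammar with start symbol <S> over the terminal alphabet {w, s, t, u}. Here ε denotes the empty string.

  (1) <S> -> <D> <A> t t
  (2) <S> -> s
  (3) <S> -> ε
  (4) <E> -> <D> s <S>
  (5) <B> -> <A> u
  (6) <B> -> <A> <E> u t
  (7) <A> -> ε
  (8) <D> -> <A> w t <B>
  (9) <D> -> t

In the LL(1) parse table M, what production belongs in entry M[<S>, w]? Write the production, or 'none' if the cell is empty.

<S> -> <D> <A> t t

FIRST(<A>): from <A>->ε we get {ε}. So FIRST(<A>) = {ε}.
FIRST(<D>): from <D>-><A> w t <B> we get {w}; from <D>->t we get {t}. So FIRST(<D>) = {t, w}.
FIRST(<S>): from <S>-><D> <A> t t we get {t, w}; from <S>->s we get {s}; from <S>->ε we get {ε}. So FIRST(<S>) = {ε, s, t, w}.
FIRST(<E>): from <E>-><D> s <S> we get {t, w}. So FIRST(<E>) = {t, w}.
FIRST(<B>): from <B>-><A> u we get {u}; from <B>-><A> <E> u t we get {t, w}. So FIRST(<B>) = {t, u, w}.
FOLLOW(<S>) includes $ since <S> is the start symbol.
FOLLOW(<E>): in <B>-><A> <E> u t, <E> is followed by u t with FIRST {u}. Thus FOLLOW(<E>) = {u}.
FOLLOW(<S>): in <E>-><D> s <S>, the suffix after <S> is empty, so FOLLOW(<S>) ⊇ FOLLOW(<E>) = {u}. Thus FOLLOW(<S>) = {$, u}.
For <S> -> <D> <A> t t: FIRST(<D> <A> t t) = {t, w}, so it goes in M[<S>, t] for t ∈ {t, w}.
For <S> -> s: FIRST(s) = {s}, so it goes in M[<S>, t] for t ∈ {s}.
For <S> -> ε: FIRST(ε) = {ε}, so it goes in M[<S>, t] for t ∈ {}; since ε ∈ FIRST, also for every t ∈ FOLLOW(<S>) = {$, u}.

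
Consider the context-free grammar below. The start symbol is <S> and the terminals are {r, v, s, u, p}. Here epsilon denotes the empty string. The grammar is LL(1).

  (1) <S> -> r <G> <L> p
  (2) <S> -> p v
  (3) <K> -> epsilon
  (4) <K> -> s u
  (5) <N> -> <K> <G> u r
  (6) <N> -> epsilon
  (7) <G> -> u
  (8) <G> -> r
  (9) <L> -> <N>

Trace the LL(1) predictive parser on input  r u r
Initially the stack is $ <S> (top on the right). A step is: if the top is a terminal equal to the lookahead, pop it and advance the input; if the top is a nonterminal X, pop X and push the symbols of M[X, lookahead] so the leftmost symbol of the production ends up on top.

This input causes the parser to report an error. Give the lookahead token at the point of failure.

      Stack            Input    Action
   1  $ <S>            r u r $  expand <S> -> r <G> <L> p
   2  $ p <L> <G> r    r u r $  match r
   3  $ p <L> <G>      u r $    expand <G> -> u
   4  $ p <L> u        u r $    match u
   5  $ p <L>          r $      expand <L> -> <N>
   6  $ p <N>          r $      expand <N> -> <K> <G> u r
   7  $ p r u <G> <K>  r $      expand <K> -> epsilon
   8  $ p r u <G>      r $      expand <G> -> r
   9  $ p r u r        r $      match r
  10  $ p r u          $        error: top is terminal u but lookahead is $

$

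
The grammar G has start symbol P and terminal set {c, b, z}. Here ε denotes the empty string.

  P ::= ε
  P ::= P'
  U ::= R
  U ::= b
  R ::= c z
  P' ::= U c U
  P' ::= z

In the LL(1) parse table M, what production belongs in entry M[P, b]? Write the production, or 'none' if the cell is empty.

P ::= P'

FIRST(R): from R::=c z we get {c}. So FIRST(R) = {c}.
FIRST(U): from U::=R we get {c}; from U::=b we get {b}. So FIRST(U) = {b, c}.
FIRST(P'): from P'::=U c U we get {b, c}; from P'::=z we get {z}. So FIRST(P') = {b, c, z}.
FIRST(P): from P::=ε we get {ε}; from P::=P' we get {b, c, z}. So FIRST(P) = {ε, b, c, z}.
FOLLOW(P) includes $ since P is the start symbol.
FOLLOW(P): P appears on no right-hand side. Thus FOLLOW(P) = {$}.
For P ::= ε: FIRST(ε) = {ε}, so it goes in M[P, t] for t ∈ {}; since ε ∈ FIRST, also for every t ∈ FOLLOW(P) = {$}.
For P ::= P': FIRST(P') = {b, c, z}, so it goes in M[P, t] for t ∈ {b, c, z}.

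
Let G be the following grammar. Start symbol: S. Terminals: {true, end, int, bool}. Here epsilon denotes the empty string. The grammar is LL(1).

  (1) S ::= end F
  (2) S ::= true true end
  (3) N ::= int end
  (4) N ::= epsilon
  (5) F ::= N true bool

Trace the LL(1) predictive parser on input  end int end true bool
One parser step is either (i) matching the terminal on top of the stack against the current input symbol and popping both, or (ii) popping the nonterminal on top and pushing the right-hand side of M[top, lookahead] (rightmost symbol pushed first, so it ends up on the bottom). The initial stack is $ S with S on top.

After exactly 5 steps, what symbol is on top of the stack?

end

step 1: stack=$ S  input=end int end true bool $  — expand S ::= end F
step 2: stack=$ F end  input=end int end true bool $  — match end
step 3: stack=$ F  input=int end true bool $  — expand F ::= N true bool
step 4: stack=$ bool true N  input=int end true bool $  — expand N ::= int end
step 5: stack=$ bool true end int  input=int end true bool $  — match int
Stack after step 5: $ bool true end (top = end).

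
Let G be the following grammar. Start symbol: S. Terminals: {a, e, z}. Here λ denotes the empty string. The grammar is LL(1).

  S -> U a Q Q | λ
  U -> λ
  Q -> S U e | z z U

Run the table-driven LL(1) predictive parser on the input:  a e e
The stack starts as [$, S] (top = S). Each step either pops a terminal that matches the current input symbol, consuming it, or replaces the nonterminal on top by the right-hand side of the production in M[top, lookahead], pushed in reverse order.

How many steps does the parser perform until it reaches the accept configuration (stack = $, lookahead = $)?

step 1: stack=$ S  input=a e e $  — expand S -> U a Q Q
step 2: stack=$ Q Q a U  input=a e e $  — expand U -> λ
step 3: stack=$ Q Q a  input=a e e $  — match a
step 4: stack=$ Q Q  input=e e $  — expand Q -> S U e
step 5: stack=$ Q e U S  input=e e $  — expand S -> λ
step 6: stack=$ Q e U  input=e e $  — expand U -> λ
step 7: stack=$ Q e  input=e e $  — match e
step 8: stack=$ Q  input=e $  — expand Q -> S U e
step 9: stack=$ e U S  input=e $  — expand S -> λ
step 10: stack=$ e U  input=e $  — expand U -> λ
step 11: stack=$ e  input=e $  — match e
Accept reached after 11 steps.

11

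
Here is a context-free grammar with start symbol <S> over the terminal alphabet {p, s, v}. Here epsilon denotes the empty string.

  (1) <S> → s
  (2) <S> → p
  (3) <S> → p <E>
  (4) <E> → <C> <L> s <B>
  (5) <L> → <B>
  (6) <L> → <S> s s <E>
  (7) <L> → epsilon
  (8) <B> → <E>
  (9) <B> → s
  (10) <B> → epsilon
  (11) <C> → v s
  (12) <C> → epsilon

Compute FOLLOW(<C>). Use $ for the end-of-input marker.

FIRST(<S>): from <S>→s we get {s}; from <S>→p we get {p}; from <S>→p <E> we get {p}. So FIRST(<S>) = {p, s}.
FIRST(<C>): from <C>→v s we get {v}; from <C>→epsilon we get {epsilon}. So FIRST(<C>) = {epsilon, v}.
FIRST(<E>): from <E>→<C> <L> s <B> we get {p, s, v}. So FIRST(<E>) = {p, s, v}.
FIRST(<B>): from <B>→<E> we get {p, s, v}; from <B>→s we get {s}; from <B>→epsilon we get {epsilon}. So FIRST(<B>) = {epsilon, p, s, v}.
FIRST(<L>): from <L>→<B> we get {epsilon, p, s, v}; from <L>→<S> s s <E> we get {p, s}; from <L>→epsilon we get {epsilon}. So FIRST(<L>) = {epsilon, p, s, v}.
FOLLOW(<S>) includes $ since <S> is the start symbol.
FOLLOW(<S>): in <L>→<S> s s <E>, <S> is followed by s s <E> with FIRST {s}. Thus FOLLOW(<S>) = {$, s}.
FOLLOW(<L>): in <E>→<C> <L> s <B>, <L> is followed by s <B> with FIRST {s}. Thus FOLLOW(<L>) = {s}.
FOLLOW(<C>): in <E>→<C> <L> s <B>, <C> is followed by <L> s <B> with FIRST {p, s, v}. Thus FOLLOW(<C>) = {p, s, v}.
FOLLOW(<E>): in <S>→p <E>, the suffix after <E> is empty, so FOLLOW(<E>) ⊇ FOLLOW(<S>) = {$, s}; in <L>→<S> s s <E>, the suffix after <E> is empty, so FOLLOW(<E>) ⊇ FOLLOW(<L>) = {s}; in <B>→<E>, the suffix after <E> is empty, so FOLLOW(<E>) ⊇ FOLLOW(<B>) = {$, s}. Thus FOLLOW(<E>) = {$, s}.
FOLLOW(<B>): in <E>→<C> <L> s <B>, the suffix after <B> is empty, so FOLLOW(<B>) ⊇ FOLLOW(<E>) = {$, s}; in <L>→<B>, the suffix after <B> is empty, so FOLLOW(<B>) ⊇ FOLLOW(<L>) = {s}. Thus FOLLOW(<B>) = {$, s}.

{p, s, v}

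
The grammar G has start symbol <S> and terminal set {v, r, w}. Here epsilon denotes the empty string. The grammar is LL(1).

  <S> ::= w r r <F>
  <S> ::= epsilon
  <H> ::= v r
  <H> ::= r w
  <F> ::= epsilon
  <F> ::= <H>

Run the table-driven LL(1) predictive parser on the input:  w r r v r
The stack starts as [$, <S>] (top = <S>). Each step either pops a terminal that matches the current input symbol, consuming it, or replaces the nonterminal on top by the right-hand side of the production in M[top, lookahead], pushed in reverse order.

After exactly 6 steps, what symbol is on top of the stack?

     Stack        Input        Action
  1  $ <S>        w r r v r $  expand <S> ::= w r r <F>
  2  $ <F> r r w  w r r v r $  match w
  3  $ <F> r r    r r v r $    match r
  4  $ <F> r      r v r $      match r
  5  $ <F>        v r $        expand <F> ::= <H>
  6  $ <H>        v r $        expand <H> ::= v r
Stack after step 6: $ r v (top = v).

v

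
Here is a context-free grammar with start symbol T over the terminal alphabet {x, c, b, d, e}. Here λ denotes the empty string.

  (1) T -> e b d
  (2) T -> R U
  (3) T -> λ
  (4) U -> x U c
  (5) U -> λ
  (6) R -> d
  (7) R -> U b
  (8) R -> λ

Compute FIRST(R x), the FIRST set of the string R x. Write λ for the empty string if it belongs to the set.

{b, d, x}

FIRST(U) = {λ, x}
FIRST(R) = {λ, b, d, x}  (via U b)
FIRST(T) = {λ, b, d, e, x}  (via R U)
FIRST(R x): take FIRST of each symbol in turn, carrying on past any symbol whose FIRST contains λ; result {b, d, x}.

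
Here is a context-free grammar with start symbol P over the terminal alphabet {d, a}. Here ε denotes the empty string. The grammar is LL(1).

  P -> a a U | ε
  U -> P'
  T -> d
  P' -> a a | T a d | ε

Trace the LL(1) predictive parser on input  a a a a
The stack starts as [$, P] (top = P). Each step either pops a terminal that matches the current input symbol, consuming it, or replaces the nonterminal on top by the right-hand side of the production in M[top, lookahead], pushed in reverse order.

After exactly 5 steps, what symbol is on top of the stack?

a

     Stack    Input      Action
  1  $ P      a a a a $  expand P -> a a U
  2  $ U a a  a a a a $  match a
  3  $ U a    a a a $    match a
  4  $ U      a a $      expand U -> P'
  5  $ P'     a a $      expand P' -> a a
Stack after step 5: $ a a (top = a).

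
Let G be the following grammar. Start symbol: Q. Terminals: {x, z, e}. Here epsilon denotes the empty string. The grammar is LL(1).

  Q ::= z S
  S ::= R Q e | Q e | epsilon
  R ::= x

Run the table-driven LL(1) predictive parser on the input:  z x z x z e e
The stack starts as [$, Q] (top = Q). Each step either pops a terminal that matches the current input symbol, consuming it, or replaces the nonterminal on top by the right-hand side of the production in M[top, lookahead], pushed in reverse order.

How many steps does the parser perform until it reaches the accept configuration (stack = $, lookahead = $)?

15

      Stack      Input            Action
   1  $ Q        z x z x z e e $  expand Q ::= z S
   2  $ S z      z x z x z e e $  match z
   3  $ S        x z x z e e $    expand S ::= R Q e
   4  $ e Q R    x z x z e e $    expand R ::= x
   5  $ e Q x    x z x z e e $    match x
   6  $ e Q      z x z e e $      expand Q ::= z S
   7  $ e S z    z x z e e $      match z
   8  $ e S      x z e e $        expand S ::= R Q e
   9  $ e e Q R  x z e e $        expand R ::= x
  10  $ e e Q x  x z e e $        match x
  11  $ e e Q    z e e $          expand Q ::= z S
  12  $ e e S z  z e e $          match z
  13  $ e e S    e e $            expand S ::= epsilon
  14  $ e e      e e $            match e
  15  $ e        e $              match e
Accept reached after 15 steps.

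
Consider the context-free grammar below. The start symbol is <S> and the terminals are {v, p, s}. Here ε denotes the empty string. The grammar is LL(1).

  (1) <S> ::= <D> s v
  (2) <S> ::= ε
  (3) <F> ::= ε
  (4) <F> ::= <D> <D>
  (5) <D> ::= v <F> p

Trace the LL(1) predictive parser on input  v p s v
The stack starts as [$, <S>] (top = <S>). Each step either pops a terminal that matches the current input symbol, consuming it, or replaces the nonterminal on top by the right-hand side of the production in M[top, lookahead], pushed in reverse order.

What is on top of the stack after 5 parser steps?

s

     Stack          Input      Action
  1  $ <S>          v p s v $  expand <S> ::= <D> s v
  2  $ v s <D>      v p s v $  expand <D> ::= v <F> p
  3  $ v s p <F> v  v p s v $  match v
  4  $ v s p <F>    p s v $    expand <F> ::= ε
  5  $ v s p        p s v $    match p
Stack after step 5: $ v s (top = s).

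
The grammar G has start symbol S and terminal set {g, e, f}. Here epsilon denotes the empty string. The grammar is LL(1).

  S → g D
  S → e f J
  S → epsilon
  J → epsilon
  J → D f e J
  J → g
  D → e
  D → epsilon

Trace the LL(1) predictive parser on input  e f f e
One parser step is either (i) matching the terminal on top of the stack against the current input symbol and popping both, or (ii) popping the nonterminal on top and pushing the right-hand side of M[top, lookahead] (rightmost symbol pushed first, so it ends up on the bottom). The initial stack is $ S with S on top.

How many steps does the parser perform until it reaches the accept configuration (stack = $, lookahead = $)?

step 1: stack=$ S  input=e f f e $  — expand S → e f J
step 2: stack=$ J f e  input=e f f e $  — match e
step 3: stack=$ J f  input=f f e $  — match f
step 4: stack=$ J  input=f e $  — expand J → D f e J
step 5: stack=$ J e f D  input=f e $  — expand D → epsilon
step 6: stack=$ J e f  input=f e $  — match f
step 7: stack=$ J e  input=e $  — match e
step 8: stack=$ J  input=$  — expand J → epsilon
Accept reached after 8 steps.

8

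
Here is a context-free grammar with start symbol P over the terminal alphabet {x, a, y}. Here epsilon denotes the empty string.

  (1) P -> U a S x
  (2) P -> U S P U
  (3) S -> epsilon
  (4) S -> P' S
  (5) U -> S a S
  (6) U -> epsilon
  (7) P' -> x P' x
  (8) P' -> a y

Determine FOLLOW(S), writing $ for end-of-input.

{$, a, x}

FIRST(P') = {a, x}
FIRST(S) = {epsilon, a, x}  (via P' S)
FIRST(U) = {epsilon, a, x}  (via S a S)
FIRST(P) = {a, x}  (via U a S x, U S P U)
FOLLOW(P) includes $ since P is the start symbol.
FOLLOW(P): in P->U S P U, P is followed by U with FIRST {epsilon, a, x}; in P->U S P U, the suffix after P is nullable (adds nothing new). Thus FOLLOW(P) = {$, a, x}.
FOLLOW(U): in P->U a S x, U is followed by a S x with FIRST {a}; in P->U S P U (occurrence 1), U is followed by S P U with FIRST {a, x}; in P->U S P U (occurrence 2), the suffix after U is empty, so FOLLOW(U) ⊇ FOLLOW(P) = {$, a, x}. Thus FOLLOW(U) = {$, a, x}.
FOLLOW(S): in P->U a S x, S is followed by x with FIRST {x}; in P->U S P U, S is followed by P U with FIRST {a, x}; in S->P' S, the suffix after S is empty (adds nothing new); in U->S a S (occurrence 1), S is followed by a S with FIRST {a}; in U->S a S (occurrence 2), the suffix after S is empty, so FOLLOW(S) ⊇ FOLLOW(U) = {$, a, x}. Thus FOLLOW(S) = {$, a, x}.
FOLLOW(P'): in S->P' S, P' is followed by S with FIRST {epsilon, a, x}; in S->P' S, the suffix after P' is nullable, so FOLLOW(P') ⊇ FOLLOW(S) = {$, a, x}; in P'->x P' x, P' is followed by x with FIRST {x}. Thus FOLLOW(P') = {$, a, x}.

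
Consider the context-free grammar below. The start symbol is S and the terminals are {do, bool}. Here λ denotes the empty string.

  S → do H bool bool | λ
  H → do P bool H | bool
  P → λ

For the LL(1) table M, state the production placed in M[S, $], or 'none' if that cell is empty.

FIRST(S): from S→do H bool bool we get {do}; from S→λ we get {λ}. So FIRST(S) = {λ, do}.
FIRST(H): from H→do P bool H we get {do}; from H→bool we get {bool}. So FIRST(H) = {bool, do}.
FIRST(P): from P→λ we get {λ}. So FIRST(P) = {λ}.
FOLLOW(S) includes $ since S is the start symbol.
FOLLOW(S): S appears on no right-hand side. Thus FOLLOW(S) = {$}.
For S → do H bool bool: FIRST(do H bool bool) = {do}, so it goes in M[S, t] for t ∈ {do}.
For S → λ: FIRST(λ) = {λ}, so it goes in M[S, t] for t ∈ {}; since λ ∈ FIRST, also for every t ∈ FOLLOW(S) = {$}.

S → λ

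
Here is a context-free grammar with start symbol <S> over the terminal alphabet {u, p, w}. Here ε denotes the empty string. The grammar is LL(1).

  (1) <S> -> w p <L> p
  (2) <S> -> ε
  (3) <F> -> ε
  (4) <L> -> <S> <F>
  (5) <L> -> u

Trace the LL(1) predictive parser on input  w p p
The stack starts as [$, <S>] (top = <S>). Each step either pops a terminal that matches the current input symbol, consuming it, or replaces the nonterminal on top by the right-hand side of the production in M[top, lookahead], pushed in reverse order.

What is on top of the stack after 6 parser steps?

step 1: stack=$ <S>  input=w p p $  — expand <S> -> w p <L> p
step 2: stack=$ p <L> p w  input=w p p $  — match w
step 3: stack=$ p <L> p  input=p p $  — match p
step 4: stack=$ p <L>  input=p $  — expand <L> -> <S> <F>
step 5: stack=$ p <F> <S>  input=p $  — expand <S> -> ε
step 6: stack=$ p <F>  input=p $  — expand <F> -> ε
Stack after step 6: $ p (top = p).

p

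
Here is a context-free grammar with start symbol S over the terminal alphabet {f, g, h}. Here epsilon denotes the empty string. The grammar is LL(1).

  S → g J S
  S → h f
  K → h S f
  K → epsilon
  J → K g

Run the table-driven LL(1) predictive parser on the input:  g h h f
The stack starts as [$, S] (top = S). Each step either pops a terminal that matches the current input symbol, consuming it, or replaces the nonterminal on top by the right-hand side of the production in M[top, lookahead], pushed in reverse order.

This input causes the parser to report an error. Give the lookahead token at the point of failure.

$

step 1: stack=$ S  input=g h h f $  — expand S → g J S
step 2: stack=$ S J g  input=g h h f $  — match g
step 3: stack=$ S J  input=h h f $  — expand J → K g
step 4: stack=$ S g K  input=h h f $  — expand K → h S f
step 5: stack=$ S g f S h  input=h h f $  — match h
step 6: stack=$ S g f S  input=h f $  — expand S → h f
step 7: stack=$ S g f f h  input=h f $  — match h
step 8: stack=$ S g f f  input=f $  — match f
step 9: stack=$ S g f  input=$  — error: top is terminal f but lookahead is $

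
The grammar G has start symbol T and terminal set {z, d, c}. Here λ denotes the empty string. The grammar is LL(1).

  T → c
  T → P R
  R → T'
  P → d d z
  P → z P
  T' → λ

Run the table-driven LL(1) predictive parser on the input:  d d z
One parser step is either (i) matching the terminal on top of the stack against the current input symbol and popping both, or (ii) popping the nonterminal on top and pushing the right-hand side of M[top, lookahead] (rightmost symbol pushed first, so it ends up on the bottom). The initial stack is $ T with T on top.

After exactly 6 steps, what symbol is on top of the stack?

     Stack      Input    Action
  1  $ T        d d z $  expand T → P R
  2  $ R P      d d z $  expand P → d d z
  3  $ R z d d  d d z $  match d
  4  $ R z d    d z $    match d
  5  $ R z      z $      match z
  6  $ R        $        expand R → T'
Stack after step 6: $ T' (top = T').

T'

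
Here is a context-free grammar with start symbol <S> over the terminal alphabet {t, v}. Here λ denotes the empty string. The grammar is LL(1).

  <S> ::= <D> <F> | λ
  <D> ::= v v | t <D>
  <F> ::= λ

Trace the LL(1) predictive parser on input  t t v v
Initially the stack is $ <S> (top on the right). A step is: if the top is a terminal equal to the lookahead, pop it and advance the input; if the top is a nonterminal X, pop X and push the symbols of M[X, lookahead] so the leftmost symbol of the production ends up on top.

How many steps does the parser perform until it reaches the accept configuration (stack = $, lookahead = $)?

     Stack        Input      Action
  1  $ <S>        t t v v $  expand <S> ::= <D> <F>
  2  $ <F> <D>    t t v v $  expand <D> ::= t <D>
  3  $ <F> <D> t  t t v v $  match t
  4  $ <F> <D>    t v v $    expand <D> ::= t <D>
  5  $ <F> <D> t  t v v $    match t
  6  $ <F> <D>    v v $      expand <D> ::= v v
  7  $ <F> v v    v v $      match v
  8  $ <F> v      v $        match v
  9  $ <F>        $          expand <F> ::= λ
Accept reached after 9 steps.

9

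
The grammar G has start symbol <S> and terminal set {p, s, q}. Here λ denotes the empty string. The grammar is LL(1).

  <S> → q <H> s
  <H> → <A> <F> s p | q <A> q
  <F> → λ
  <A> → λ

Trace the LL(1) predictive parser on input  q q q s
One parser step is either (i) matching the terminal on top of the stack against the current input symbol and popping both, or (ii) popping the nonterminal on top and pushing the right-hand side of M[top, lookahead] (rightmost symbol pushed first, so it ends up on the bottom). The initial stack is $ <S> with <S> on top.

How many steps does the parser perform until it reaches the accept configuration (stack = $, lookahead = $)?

step 1: stack=$ <S>  input=q q q s $  — expand <S> → q <H> s
step 2: stack=$ s <H> q  input=q q q s $  — match q
step 3: stack=$ s <H>  input=q q s $  — expand <H> → q <A> q
step 4: stack=$ s q <A> q  input=q q s $  — match q
step 5: stack=$ s q <A>  input=q s $  — expand <A> → λ
step 6: stack=$ s q  input=q s $  — match q
step 7: stack=$ s  input=s $  — match s
Accept reached after 7 steps.

7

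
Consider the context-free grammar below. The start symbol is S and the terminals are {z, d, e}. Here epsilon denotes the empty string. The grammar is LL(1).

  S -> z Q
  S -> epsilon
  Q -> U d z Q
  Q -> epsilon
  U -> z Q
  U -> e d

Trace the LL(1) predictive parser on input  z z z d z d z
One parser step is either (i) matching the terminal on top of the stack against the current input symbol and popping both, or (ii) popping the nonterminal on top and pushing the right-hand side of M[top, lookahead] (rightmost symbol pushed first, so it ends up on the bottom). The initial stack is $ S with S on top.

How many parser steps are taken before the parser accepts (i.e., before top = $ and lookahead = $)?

      Stack              Input            Action
   1  $ S                z z z d z d z $  expand S -> z Q
   2  $ Q z              z z z d z d z $  match z
   3  $ Q                z z d z d z $    expand Q -> U d z Q
   4  $ Q z d U          z z d z d z $    expand U -> z Q
   5  $ Q z d Q z        z z d z d z $    match z
   6  $ Q z d Q          z d z d z $      expand Q -> U d z Q
   7  $ Q z d Q z d U    z d z d z $      expand U -> z Q
   8  $ Q z d Q z d Q z  z d z d z $      match z
   9  $ Q z d Q z d Q    d z d z $        expand Q -> epsilon
  10  $ Q z d Q z d      d z d z $        match d
  11  $ Q z d Q z        z d z $          match z
  12  $ Q z d Q          d z $            expand Q -> epsilon
  13  $ Q z d            d z $            match d
  14  $ Q z              z $              match z
  15  $ Q                $                expand Q -> epsilon
Accept reached after 15 steps.

15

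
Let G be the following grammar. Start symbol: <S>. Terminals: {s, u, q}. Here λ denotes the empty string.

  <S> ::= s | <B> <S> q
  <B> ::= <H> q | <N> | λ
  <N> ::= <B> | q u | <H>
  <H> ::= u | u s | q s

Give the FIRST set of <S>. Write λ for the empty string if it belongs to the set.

{q, s, u}

FIRST(<H>) = {q, u}
FIRST(<S>) = {q, s, u}  (via <B> <S> q)
FIRST(<B>) = {λ, q, u}  (via <H> q, <N>)
FIRST(<N>) = {λ, q, u}  (via <B>, <H>)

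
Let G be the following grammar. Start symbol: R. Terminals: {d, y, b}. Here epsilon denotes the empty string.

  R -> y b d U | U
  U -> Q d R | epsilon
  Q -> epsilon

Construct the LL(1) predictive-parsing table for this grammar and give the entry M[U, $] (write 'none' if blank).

FIRST(Q): from Q->epsilon we get {epsilon}. So FIRST(Q) = {epsilon}.
FIRST(U): from U->Q d R we get {d}; from U->epsilon we get {epsilon}. So FIRST(U) = {epsilon, d}.
FIRST(R): from R->y b d U we get {y}; from R->U we get {epsilon, d}. So FIRST(R) = {epsilon, d, y}.
FOLLOW(R) includes $ since R is the start symbol.
FOLLOW(R): in U->Q d R, the suffix after R is empty, so FOLLOW(R) ⊇ FOLLOW(U) = {$}. Thus FOLLOW(R) = {$}.
FOLLOW(U): in R->y b d U, the suffix after U is empty, so FOLLOW(U) ⊇ FOLLOW(R) = {$}; in R->U, the suffix after U is empty, so FOLLOW(U) ⊇ FOLLOW(R) = {$}. Thus FOLLOW(U) = {$}.
For U -> Q d R: FIRST(Q d R) = {d}, so it goes in M[U, t] for t ∈ {d}.
For U -> epsilon: FIRST(epsilon) = {epsilon}, so it goes in M[U, t] for t ∈ {}; since epsilon ∈ FIRST, also for every t ∈ FOLLOW(U) = {$}.

U -> epsilon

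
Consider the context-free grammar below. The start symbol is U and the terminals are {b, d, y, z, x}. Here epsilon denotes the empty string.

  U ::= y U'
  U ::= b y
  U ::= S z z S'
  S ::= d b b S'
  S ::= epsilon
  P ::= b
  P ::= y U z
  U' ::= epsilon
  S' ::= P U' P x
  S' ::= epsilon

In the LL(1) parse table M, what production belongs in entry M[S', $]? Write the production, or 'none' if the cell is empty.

FIRST(S) = {epsilon, d}
FIRST(P) = {b, y}
FIRST(U') = {epsilon}
FIRST(U) = {b, d, y, z}  (via S z z S')
FIRST(S') = {epsilon, b, y}  (via P U' P x)
FOLLOW(U) includes $ since U is the start symbol.
FOLLOW(U): in P::=y U z, U is followed by z with FIRST {z}. Thus FOLLOW(U) = {$, z}.
FOLLOW(S): in U::=S z z S', S is followed by z z S' with FIRST {z}. Thus FOLLOW(S) = {z}.
FOLLOW(S'): in U::=S z z S', the suffix after S' is empty, so FOLLOW(S') ⊇ FOLLOW(U) = {$, z}; in S::=d b b S', the suffix after S' is empty, so FOLLOW(S') ⊇ FOLLOW(S) = {z}. Thus FOLLOW(S') = {$, z}.
For S' ::= P U' P x: FIRST(P U' P x) = {b, y}, so it goes in M[S', t] for t ∈ {b, y}.
For S' ::= epsilon: FIRST(epsilon) = {epsilon}, so it goes in M[S', t] for t ∈ {}; since epsilon ∈ FIRST, also for every t ∈ FOLLOW(S') = {$, z}.

S' ::= epsilon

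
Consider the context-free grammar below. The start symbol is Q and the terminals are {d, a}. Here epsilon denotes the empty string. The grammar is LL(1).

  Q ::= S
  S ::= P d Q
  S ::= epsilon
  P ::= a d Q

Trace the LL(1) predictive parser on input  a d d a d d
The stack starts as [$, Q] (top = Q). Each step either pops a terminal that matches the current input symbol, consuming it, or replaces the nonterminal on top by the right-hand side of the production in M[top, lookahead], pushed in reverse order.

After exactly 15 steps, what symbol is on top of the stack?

d

step 1: stack=$ Q  input=a d d a d d $  — expand Q ::= S
step 2: stack=$ S  input=a d d a d d $  — expand S ::= P d Q
step 3: stack=$ Q d P  input=a d d a d d $  — expand P ::= a d Q
step 4: stack=$ Q d Q d a  input=a d d a d d $  — match a
step 5: stack=$ Q d Q d  input=d d a d d $  — match d
step 6: stack=$ Q d Q  input=d a d d $  — expand Q ::= S
step 7: stack=$ Q d S  input=d a d d $  — expand S ::= epsilon
step 8: stack=$ Q d  input=d a d d $  — match d
step 9: stack=$ Q  input=a d d $  — expand Q ::= S
step 10: stack=$ S  input=a d d $  — expand S ::= P d Q
step 11: stack=$ Q d P  input=a d d $  — expand P ::= a d Q
step 12: stack=$ Q d Q d a  input=a d d $  — match a
step 13: stack=$ Q d Q d  input=d d $  — match d
step 14: stack=$ Q d Q  input=d $  — expand Q ::= S
step 15: stack=$ Q d S  input=d $  — expand S ::= epsilon
Stack after step 15: $ Q d (top = d).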